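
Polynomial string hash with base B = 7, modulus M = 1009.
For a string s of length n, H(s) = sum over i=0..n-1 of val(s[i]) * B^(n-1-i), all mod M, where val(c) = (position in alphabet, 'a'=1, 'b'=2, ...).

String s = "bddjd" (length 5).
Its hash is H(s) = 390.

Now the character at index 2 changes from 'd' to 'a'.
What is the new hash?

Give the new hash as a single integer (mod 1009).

val('d') = 4, val('a') = 1
Position k = 2, exponent = n-1-k = 2
B^2 mod M = 7^2 mod 1009 = 49
Delta = (1 - 4) * 49 mod 1009 = 862
New hash = (390 + 862) mod 1009 = 243

Answer: 243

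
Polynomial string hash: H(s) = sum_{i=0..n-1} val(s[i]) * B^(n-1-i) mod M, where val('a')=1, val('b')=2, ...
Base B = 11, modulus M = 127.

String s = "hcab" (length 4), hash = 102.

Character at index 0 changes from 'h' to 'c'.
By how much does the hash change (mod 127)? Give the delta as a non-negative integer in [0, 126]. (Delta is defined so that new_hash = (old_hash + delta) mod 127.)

Delta formula: (val(new) - val(old)) * B^(n-1-k) mod M
  val('c') - val('h') = 3 - 8 = -5
  B^(n-1-k) = 11^3 mod 127 = 61
  Delta = -5 * 61 mod 127 = 76

Answer: 76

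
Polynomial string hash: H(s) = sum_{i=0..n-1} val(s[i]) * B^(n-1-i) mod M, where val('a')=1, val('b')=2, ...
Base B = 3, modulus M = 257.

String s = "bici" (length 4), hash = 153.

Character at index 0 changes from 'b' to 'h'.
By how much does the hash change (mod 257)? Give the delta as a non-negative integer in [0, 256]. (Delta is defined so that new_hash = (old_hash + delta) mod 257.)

Answer: 162

Derivation:
Delta formula: (val(new) - val(old)) * B^(n-1-k) mod M
  val('h') - val('b') = 8 - 2 = 6
  B^(n-1-k) = 3^3 mod 257 = 27
  Delta = 6 * 27 mod 257 = 162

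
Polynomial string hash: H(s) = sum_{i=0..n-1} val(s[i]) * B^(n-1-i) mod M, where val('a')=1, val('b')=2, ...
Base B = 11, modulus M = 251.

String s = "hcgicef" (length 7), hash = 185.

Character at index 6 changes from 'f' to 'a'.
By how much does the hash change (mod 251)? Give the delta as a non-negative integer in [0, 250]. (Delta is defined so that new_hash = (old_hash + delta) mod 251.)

Answer: 246

Derivation:
Delta formula: (val(new) - val(old)) * B^(n-1-k) mod M
  val('a') - val('f') = 1 - 6 = -5
  B^(n-1-k) = 11^0 mod 251 = 1
  Delta = -5 * 1 mod 251 = 246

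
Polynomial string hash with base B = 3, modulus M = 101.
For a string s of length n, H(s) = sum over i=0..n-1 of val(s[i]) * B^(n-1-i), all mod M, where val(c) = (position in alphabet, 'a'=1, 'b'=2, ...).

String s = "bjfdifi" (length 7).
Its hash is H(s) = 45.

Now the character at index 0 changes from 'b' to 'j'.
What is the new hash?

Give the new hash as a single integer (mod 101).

val('b') = 2, val('j') = 10
Position k = 0, exponent = n-1-k = 6
B^6 mod M = 3^6 mod 101 = 22
Delta = (10 - 2) * 22 mod 101 = 75
New hash = (45 + 75) mod 101 = 19

Answer: 19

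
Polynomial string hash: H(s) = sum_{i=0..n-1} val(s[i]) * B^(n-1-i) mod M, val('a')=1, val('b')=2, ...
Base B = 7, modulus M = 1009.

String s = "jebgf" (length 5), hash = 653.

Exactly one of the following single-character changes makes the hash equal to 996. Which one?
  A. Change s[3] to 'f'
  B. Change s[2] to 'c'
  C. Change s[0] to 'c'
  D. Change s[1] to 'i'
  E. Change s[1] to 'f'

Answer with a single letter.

Answer: E

Derivation:
Option A: s[3]='g'->'f', delta=(6-7)*7^1 mod 1009 = 1002, hash=653+1002 mod 1009 = 646
Option B: s[2]='b'->'c', delta=(3-2)*7^2 mod 1009 = 49, hash=653+49 mod 1009 = 702
Option C: s[0]='j'->'c', delta=(3-10)*7^4 mod 1009 = 346, hash=653+346 mod 1009 = 999
Option D: s[1]='e'->'i', delta=(9-5)*7^3 mod 1009 = 363, hash=653+363 mod 1009 = 7
Option E: s[1]='e'->'f', delta=(6-5)*7^3 mod 1009 = 343, hash=653+343 mod 1009 = 996 <-- target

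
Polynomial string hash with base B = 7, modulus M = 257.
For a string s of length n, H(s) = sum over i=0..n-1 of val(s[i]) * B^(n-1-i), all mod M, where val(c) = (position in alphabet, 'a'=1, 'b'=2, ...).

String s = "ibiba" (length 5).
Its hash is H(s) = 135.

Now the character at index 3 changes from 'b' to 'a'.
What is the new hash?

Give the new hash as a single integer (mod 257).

Answer: 128

Derivation:
val('b') = 2, val('a') = 1
Position k = 3, exponent = n-1-k = 1
B^1 mod M = 7^1 mod 257 = 7
Delta = (1 - 2) * 7 mod 257 = 250
New hash = (135 + 250) mod 257 = 128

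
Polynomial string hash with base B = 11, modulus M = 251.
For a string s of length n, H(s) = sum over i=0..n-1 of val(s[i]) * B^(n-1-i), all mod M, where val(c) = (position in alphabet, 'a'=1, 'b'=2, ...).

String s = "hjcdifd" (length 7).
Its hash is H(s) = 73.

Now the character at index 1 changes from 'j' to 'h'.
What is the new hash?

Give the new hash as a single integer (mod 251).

Answer: 4

Derivation:
val('j') = 10, val('h') = 8
Position k = 1, exponent = n-1-k = 5
B^5 mod M = 11^5 mod 251 = 160
Delta = (8 - 10) * 160 mod 251 = 182
New hash = (73 + 182) mod 251 = 4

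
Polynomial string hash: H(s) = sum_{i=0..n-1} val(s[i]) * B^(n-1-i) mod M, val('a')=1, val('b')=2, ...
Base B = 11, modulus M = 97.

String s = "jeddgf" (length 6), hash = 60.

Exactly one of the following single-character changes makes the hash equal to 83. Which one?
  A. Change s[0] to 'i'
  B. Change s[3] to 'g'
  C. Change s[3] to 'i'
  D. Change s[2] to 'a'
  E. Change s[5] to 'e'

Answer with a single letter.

Answer: C

Derivation:
Option A: s[0]='j'->'i', delta=(9-10)*11^5 mod 97 = 66, hash=60+66 mod 97 = 29
Option B: s[3]='d'->'g', delta=(7-4)*11^2 mod 97 = 72, hash=60+72 mod 97 = 35
Option C: s[3]='d'->'i', delta=(9-4)*11^2 mod 97 = 23, hash=60+23 mod 97 = 83 <-- target
Option D: s[2]='d'->'a', delta=(1-4)*11^3 mod 97 = 81, hash=60+81 mod 97 = 44
Option E: s[5]='f'->'e', delta=(5-6)*11^0 mod 97 = 96, hash=60+96 mod 97 = 59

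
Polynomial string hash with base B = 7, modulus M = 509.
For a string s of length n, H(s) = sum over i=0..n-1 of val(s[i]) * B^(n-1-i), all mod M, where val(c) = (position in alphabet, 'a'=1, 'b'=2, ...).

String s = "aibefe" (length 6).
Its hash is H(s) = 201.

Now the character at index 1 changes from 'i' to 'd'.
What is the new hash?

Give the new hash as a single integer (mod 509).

val('i') = 9, val('d') = 4
Position k = 1, exponent = n-1-k = 4
B^4 mod M = 7^4 mod 509 = 365
Delta = (4 - 9) * 365 mod 509 = 211
New hash = (201 + 211) mod 509 = 412

Answer: 412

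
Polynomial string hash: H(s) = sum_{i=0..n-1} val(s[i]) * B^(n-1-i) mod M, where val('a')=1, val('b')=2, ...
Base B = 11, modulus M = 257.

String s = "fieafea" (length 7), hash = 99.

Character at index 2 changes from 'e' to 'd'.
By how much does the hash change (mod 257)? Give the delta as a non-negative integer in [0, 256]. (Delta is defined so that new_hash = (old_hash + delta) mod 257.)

Delta formula: (val(new) - val(old)) * B^(n-1-k) mod M
  val('d') - val('e') = 4 - 5 = -1
  B^(n-1-k) = 11^4 mod 257 = 249
  Delta = -1 * 249 mod 257 = 8

Answer: 8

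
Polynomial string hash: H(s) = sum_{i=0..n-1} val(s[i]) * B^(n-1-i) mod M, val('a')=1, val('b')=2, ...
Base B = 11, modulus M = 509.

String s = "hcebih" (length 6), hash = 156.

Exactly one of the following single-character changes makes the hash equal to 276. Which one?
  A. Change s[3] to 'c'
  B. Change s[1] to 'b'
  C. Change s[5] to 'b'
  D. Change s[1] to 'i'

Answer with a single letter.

Option A: s[3]='b'->'c', delta=(3-2)*11^2 mod 509 = 121, hash=156+121 mod 509 = 277
Option B: s[1]='c'->'b', delta=(2-3)*11^4 mod 509 = 120, hash=156+120 mod 509 = 276 <-- target
Option C: s[5]='h'->'b', delta=(2-8)*11^0 mod 509 = 503, hash=156+503 mod 509 = 150
Option D: s[1]='c'->'i', delta=(9-3)*11^4 mod 509 = 298, hash=156+298 mod 509 = 454

Answer: B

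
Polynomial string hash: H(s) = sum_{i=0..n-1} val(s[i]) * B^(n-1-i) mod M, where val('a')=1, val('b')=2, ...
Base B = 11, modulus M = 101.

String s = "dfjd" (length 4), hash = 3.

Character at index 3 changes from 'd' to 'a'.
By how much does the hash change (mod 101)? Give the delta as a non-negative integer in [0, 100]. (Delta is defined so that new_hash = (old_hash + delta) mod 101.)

Delta formula: (val(new) - val(old)) * B^(n-1-k) mod M
  val('a') - val('d') = 1 - 4 = -3
  B^(n-1-k) = 11^0 mod 101 = 1
  Delta = -3 * 1 mod 101 = 98

Answer: 98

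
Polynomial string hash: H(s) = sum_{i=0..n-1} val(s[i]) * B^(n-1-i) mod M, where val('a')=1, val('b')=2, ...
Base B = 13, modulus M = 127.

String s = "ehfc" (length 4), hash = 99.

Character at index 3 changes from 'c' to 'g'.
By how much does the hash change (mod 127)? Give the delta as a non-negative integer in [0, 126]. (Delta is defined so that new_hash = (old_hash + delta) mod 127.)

Delta formula: (val(new) - val(old)) * B^(n-1-k) mod M
  val('g') - val('c') = 7 - 3 = 4
  B^(n-1-k) = 13^0 mod 127 = 1
  Delta = 4 * 1 mod 127 = 4

Answer: 4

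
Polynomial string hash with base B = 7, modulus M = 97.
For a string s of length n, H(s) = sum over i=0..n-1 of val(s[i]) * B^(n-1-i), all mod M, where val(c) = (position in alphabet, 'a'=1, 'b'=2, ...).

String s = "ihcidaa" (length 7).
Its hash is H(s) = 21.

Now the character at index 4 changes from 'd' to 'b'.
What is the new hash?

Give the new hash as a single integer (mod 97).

Answer: 20

Derivation:
val('d') = 4, val('b') = 2
Position k = 4, exponent = n-1-k = 2
B^2 mod M = 7^2 mod 97 = 49
Delta = (2 - 4) * 49 mod 97 = 96
New hash = (21 + 96) mod 97 = 20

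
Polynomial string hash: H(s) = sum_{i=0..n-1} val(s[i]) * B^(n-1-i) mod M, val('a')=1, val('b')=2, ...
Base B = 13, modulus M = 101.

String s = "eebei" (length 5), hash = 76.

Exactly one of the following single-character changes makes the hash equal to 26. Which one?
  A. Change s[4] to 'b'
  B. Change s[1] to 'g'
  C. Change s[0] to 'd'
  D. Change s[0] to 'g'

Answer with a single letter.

Option A: s[4]='i'->'b', delta=(2-9)*13^0 mod 101 = 94, hash=76+94 mod 101 = 69
Option B: s[1]='e'->'g', delta=(7-5)*13^3 mod 101 = 51, hash=76+51 mod 101 = 26 <-- target
Option C: s[0]='e'->'d', delta=(4-5)*13^4 mod 101 = 22, hash=76+22 mod 101 = 98
Option D: s[0]='e'->'g', delta=(7-5)*13^4 mod 101 = 57, hash=76+57 mod 101 = 32

Answer: B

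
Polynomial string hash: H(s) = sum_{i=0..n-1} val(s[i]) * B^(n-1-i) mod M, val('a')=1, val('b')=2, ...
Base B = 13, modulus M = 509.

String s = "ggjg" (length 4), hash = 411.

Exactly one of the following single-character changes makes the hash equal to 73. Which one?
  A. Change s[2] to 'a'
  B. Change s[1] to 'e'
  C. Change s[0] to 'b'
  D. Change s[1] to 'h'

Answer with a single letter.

Option A: s[2]='j'->'a', delta=(1-10)*13^1 mod 509 = 392, hash=411+392 mod 509 = 294
Option B: s[1]='g'->'e', delta=(5-7)*13^2 mod 509 = 171, hash=411+171 mod 509 = 73 <-- target
Option C: s[0]='g'->'b', delta=(2-7)*13^3 mod 509 = 213, hash=411+213 mod 509 = 115
Option D: s[1]='g'->'h', delta=(8-7)*13^2 mod 509 = 169, hash=411+169 mod 509 = 71

Answer: B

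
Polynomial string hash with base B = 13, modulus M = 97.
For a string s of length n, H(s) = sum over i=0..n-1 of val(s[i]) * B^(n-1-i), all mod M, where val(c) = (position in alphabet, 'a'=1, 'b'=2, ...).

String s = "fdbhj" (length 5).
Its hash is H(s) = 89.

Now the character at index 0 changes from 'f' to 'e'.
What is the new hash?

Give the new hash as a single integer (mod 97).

Answer: 46

Derivation:
val('f') = 6, val('e') = 5
Position k = 0, exponent = n-1-k = 4
B^4 mod M = 13^4 mod 97 = 43
Delta = (5 - 6) * 43 mod 97 = 54
New hash = (89 + 54) mod 97 = 46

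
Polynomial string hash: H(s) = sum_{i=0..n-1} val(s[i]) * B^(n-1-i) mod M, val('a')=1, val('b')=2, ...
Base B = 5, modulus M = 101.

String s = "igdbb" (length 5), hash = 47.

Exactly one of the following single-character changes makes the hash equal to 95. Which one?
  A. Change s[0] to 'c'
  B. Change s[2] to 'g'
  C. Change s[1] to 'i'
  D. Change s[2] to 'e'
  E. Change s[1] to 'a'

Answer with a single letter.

Answer: C

Derivation:
Option A: s[0]='i'->'c', delta=(3-9)*5^4 mod 101 = 88, hash=47+88 mod 101 = 34
Option B: s[2]='d'->'g', delta=(7-4)*5^2 mod 101 = 75, hash=47+75 mod 101 = 21
Option C: s[1]='g'->'i', delta=(9-7)*5^3 mod 101 = 48, hash=47+48 mod 101 = 95 <-- target
Option D: s[2]='d'->'e', delta=(5-4)*5^2 mod 101 = 25, hash=47+25 mod 101 = 72
Option E: s[1]='g'->'a', delta=(1-7)*5^3 mod 101 = 58, hash=47+58 mod 101 = 4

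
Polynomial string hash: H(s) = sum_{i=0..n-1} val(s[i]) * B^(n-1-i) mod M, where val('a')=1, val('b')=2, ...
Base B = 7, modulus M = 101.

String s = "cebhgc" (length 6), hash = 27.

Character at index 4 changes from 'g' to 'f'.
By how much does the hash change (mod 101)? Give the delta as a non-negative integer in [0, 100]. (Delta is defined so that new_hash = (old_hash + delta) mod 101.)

Answer: 94

Derivation:
Delta formula: (val(new) - val(old)) * B^(n-1-k) mod M
  val('f') - val('g') = 6 - 7 = -1
  B^(n-1-k) = 7^1 mod 101 = 7
  Delta = -1 * 7 mod 101 = 94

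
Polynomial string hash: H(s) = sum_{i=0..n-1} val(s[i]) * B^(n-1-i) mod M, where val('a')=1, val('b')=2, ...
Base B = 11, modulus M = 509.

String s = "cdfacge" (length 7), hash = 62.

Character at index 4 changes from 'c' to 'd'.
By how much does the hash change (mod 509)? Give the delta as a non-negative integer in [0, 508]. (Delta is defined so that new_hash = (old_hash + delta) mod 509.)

Delta formula: (val(new) - val(old)) * B^(n-1-k) mod M
  val('d') - val('c') = 4 - 3 = 1
  B^(n-1-k) = 11^2 mod 509 = 121
  Delta = 1 * 121 mod 509 = 121

Answer: 121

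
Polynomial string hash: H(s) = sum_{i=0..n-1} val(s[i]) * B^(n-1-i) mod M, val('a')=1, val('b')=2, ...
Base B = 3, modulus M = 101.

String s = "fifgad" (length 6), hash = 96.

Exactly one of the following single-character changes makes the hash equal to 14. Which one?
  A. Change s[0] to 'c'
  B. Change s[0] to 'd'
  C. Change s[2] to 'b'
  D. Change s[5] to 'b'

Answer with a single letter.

Answer: B

Derivation:
Option A: s[0]='f'->'c', delta=(3-6)*3^5 mod 101 = 79, hash=96+79 mod 101 = 74
Option B: s[0]='f'->'d', delta=(4-6)*3^5 mod 101 = 19, hash=96+19 mod 101 = 14 <-- target
Option C: s[2]='f'->'b', delta=(2-6)*3^3 mod 101 = 94, hash=96+94 mod 101 = 89
Option D: s[5]='d'->'b', delta=(2-4)*3^0 mod 101 = 99, hash=96+99 mod 101 = 94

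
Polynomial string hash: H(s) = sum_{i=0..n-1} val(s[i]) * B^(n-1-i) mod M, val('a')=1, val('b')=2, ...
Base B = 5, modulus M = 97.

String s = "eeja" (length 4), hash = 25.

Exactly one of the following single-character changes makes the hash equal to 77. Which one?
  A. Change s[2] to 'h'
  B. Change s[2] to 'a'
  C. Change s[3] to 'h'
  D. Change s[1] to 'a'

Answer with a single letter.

Option A: s[2]='j'->'h', delta=(8-10)*5^1 mod 97 = 87, hash=25+87 mod 97 = 15
Option B: s[2]='j'->'a', delta=(1-10)*5^1 mod 97 = 52, hash=25+52 mod 97 = 77 <-- target
Option C: s[3]='a'->'h', delta=(8-1)*5^0 mod 97 = 7, hash=25+7 mod 97 = 32
Option D: s[1]='e'->'a', delta=(1-5)*5^2 mod 97 = 94, hash=25+94 mod 97 = 22

Answer: B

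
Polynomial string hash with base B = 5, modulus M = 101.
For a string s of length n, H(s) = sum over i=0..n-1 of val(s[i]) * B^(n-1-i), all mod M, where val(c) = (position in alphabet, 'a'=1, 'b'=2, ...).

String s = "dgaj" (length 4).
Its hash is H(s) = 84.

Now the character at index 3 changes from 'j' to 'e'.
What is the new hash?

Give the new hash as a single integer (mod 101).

Answer: 79

Derivation:
val('j') = 10, val('e') = 5
Position k = 3, exponent = n-1-k = 0
B^0 mod M = 5^0 mod 101 = 1
Delta = (5 - 10) * 1 mod 101 = 96
New hash = (84 + 96) mod 101 = 79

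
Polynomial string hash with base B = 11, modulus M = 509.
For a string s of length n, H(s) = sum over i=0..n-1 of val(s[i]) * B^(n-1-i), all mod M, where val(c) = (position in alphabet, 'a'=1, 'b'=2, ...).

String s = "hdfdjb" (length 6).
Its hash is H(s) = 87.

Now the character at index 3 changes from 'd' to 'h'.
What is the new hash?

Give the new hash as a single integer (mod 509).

Answer: 62

Derivation:
val('d') = 4, val('h') = 8
Position k = 3, exponent = n-1-k = 2
B^2 mod M = 11^2 mod 509 = 121
Delta = (8 - 4) * 121 mod 509 = 484
New hash = (87 + 484) mod 509 = 62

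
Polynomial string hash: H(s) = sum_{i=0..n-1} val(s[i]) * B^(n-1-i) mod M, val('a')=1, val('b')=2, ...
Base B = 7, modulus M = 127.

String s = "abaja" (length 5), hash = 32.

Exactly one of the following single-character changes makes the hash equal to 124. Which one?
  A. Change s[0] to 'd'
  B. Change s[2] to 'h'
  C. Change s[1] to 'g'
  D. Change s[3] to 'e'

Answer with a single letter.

Answer: D

Derivation:
Option A: s[0]='a'->'d', delta=(4-1)*7^4 mod 127 = 91, hash=32+91 mod 127 = 123
Option B: s[2]='a'->'h', delta=(8-1)*7^2 mod 127 = 89, hash=32+89 mod 127 = 121
Option C: s[1]='b'->'g', delta=(7-2)*7^3 mod 127 = 64, hash=32+64 mod 127 = 96
Option D: s[3]='j'->'e', delta=(5-10)*7^1 mod 127 = 92, hash=32+92 mod 127 = 124 <-- target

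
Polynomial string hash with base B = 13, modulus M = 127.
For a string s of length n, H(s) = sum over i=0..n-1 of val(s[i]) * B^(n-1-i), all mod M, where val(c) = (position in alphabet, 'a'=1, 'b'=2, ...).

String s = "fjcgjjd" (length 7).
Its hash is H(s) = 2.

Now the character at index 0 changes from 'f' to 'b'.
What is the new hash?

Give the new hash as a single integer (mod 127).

val('f') = 6, val('b') = 2
Position k = 0, exponent = n-1-k = 6
B^6 mod M = 13^6 mod 127 = 47
Delta = (2 - 6) * 47 mod 127 = 66
New hash = (2 + 66) mod 127 = 68

Answer: 68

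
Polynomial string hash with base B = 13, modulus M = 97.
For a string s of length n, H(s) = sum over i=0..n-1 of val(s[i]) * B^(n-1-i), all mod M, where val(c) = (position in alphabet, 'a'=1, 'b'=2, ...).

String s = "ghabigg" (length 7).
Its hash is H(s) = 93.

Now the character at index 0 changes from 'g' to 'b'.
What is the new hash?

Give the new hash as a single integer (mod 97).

Answer: 36

Derivation:
val('g') = 7, val('b') = 2
Position k = 0, exponent = n-1-k = 6
B^6 mod M = 13^6 mod 97 = 89
Delta = (2 - 7) * 89 mod 97 = 40
New hash = (93 + 40) mod 97 = 36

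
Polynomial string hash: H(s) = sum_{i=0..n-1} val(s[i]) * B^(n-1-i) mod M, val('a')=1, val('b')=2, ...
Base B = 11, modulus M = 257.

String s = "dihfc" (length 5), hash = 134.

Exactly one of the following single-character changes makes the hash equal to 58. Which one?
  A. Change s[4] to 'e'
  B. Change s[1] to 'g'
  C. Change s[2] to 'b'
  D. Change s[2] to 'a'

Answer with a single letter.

Option A: s[4]='c'->'e', delta=(5-3)*11^0 mod 257 = 2, hash=134+2 mod 257 = 136
Option B: s[1]='i'->'g', delta=(7-9)*11^3 mod 257 = 165, hash=134+165 mod 257 = 42
Option C: s[2]='h'->'b', delta=(2-8)*11^2 mod 257 = 45, hash=134+45 mod 257 = 179
Option D: s[2]='h'->'a', delta=(1-8)*11^2 mod 257 = 181, hash=134+181 mod 257 = 58 <-- target

Answer: D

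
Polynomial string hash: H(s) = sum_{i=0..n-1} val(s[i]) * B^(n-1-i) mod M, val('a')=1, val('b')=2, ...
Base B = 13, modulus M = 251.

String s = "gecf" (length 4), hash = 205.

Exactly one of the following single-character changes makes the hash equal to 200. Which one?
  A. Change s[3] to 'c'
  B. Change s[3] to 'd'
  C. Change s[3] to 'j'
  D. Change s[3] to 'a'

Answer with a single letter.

Option A: s[3]='f'->'c', delta=(3-6)*13^0 mod 251 = 248, hash=205+248 mod 251 = 202
Option B: s[3]='f'->'d', delta=(4-6)*13^0 mod 251 = 249, hash=205+249 mod 251 = 203
Option C: s[3]='f'->'j', delta=(10-6)*13^0 mod 251 = 4, hash=205+4 mod 251 = 209
Option D: s[3]='f'->'a', delta=(1-6)*13^0 mod 251 = 246, hash=205+246 mod 251 = 200 <-- target

Answer: D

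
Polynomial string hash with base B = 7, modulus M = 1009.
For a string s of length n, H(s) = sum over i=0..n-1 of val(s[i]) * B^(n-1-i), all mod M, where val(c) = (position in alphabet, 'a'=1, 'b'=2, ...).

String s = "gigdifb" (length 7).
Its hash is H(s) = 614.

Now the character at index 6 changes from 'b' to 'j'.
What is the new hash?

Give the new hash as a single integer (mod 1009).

val('b') = 2, val('j') = 10
Position k = 6, exponent = n-1-k = 0
B^0 mod M = 7^0 mod 1009 = 1
Delta = (10 - 2) * 1 mod 1009 = 8
New hash = (614 + 8) mod 1009 = 622

Answer: 622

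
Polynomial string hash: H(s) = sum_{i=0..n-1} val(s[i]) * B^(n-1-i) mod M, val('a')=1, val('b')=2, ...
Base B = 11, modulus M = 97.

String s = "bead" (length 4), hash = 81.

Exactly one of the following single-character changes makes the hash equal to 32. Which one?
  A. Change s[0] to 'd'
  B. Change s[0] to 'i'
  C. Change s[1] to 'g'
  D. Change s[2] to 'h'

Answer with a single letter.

Answer: C

Derivation:
Option A: s[0]='b'->'d', delta=(4-2)*11^3 mod 97 = 43, hash=81+43 mod 97 = 27
Option B: s[0]='b'->'i', delta=(9-2)*11^3 mod 97 = 5, hash=81+5 mod 97 = 86
Option C: s[1]='e'->'g', delta=(7-5)*11^2 mod 97 = 48, hash=81+48 mod 97 = 32 <-- target
Option D: s[2]='a'->'h', delta=(8-1)*11^1 mod 97 = 77, hash=81+77 mod 97 = 61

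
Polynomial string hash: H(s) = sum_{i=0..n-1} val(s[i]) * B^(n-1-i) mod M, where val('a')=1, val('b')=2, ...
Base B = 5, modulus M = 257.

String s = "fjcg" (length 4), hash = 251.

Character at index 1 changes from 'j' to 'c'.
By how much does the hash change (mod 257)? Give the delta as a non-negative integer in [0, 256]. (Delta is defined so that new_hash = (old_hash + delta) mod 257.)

Delta formula: (val(new) - val(old)) * B^(n-1-k) mod M
  val('c') - val('j') = 3 - 10 = -7
  B^(n-1-k) = 5^2 mod 257 = 25
  Delta = -7 * 25 mod 257 = 82

Answer: 82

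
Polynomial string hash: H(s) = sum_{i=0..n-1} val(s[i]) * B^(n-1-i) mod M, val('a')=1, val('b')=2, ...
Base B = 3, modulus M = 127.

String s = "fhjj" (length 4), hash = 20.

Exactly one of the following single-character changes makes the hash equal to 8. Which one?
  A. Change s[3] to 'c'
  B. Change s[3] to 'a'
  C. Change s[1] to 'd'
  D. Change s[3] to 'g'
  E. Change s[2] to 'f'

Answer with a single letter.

Answer: E

Derivation:
Option A: s[3]='j'->'c', delta=(3-10)*3^0 mod 127 = 120, hash=20+120 mod 127 = 13
Option B: s[3]='j'->'a', delta=(1-10)*3^0 mod 127 = 118, hash=20+118 mod 127 = 11
Option C: s[1]='h'->'d', delta=(4-8)*3^2 mod 127 = 91, hash=20+91 mod 127 = 111
Option D: s[3]='j'->'g', delta=(7-10)*3^0 mod 127 = 124, hash=20+124 mod 127 = 17
Option E: s[2]='j'->'f', delta=(6-10)*3^1 mod 127 = 115, hash=20+115 mod 127 = 8 <-- target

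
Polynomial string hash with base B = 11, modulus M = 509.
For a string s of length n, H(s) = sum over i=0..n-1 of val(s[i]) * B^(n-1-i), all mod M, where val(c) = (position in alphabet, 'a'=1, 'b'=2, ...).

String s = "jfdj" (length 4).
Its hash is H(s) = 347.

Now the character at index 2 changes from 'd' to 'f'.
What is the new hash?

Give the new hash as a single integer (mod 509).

Answer: 369

Derivation:
val('d') = 4, val('f') = 6
Position k = 2, exponent = n-1-k = 1
B^1 mod M = 11^1 mod 509 = 11
Delta = (6 - 4) * 11 mod 509 = 22
New hash = (347 + 22) mod 509 = 369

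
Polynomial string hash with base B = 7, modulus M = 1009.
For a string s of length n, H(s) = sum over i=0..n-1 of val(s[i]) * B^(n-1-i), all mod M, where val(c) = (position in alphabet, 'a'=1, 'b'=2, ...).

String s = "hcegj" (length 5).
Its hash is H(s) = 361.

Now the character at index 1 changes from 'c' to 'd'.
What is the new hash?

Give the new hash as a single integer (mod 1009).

val('c') = 3, val('d') = 4
Position k = 1, exponent = n-1-k = 3
B^3 mod M = 7^3 mod 1009 = 343
Delta = (4 - 3) * 343 mod 1009 = 343
New hash = (361 + 343) mod 1009 = 704

Answer: 704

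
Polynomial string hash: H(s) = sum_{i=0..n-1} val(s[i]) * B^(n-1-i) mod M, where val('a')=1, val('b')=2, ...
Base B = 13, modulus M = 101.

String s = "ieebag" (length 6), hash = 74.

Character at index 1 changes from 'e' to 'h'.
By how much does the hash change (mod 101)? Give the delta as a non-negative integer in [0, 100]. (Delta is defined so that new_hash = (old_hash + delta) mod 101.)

Answer: 35

Derivation:
Delta formula: (val(new) - val(old)) * B^(n-1-k) mod M
  val('h') - val('e') = 8 - 5 = 3
  B^(n-1-k) = 13^4 mod 101 = 79
  Delta = 3 * 79 mod 101 = 35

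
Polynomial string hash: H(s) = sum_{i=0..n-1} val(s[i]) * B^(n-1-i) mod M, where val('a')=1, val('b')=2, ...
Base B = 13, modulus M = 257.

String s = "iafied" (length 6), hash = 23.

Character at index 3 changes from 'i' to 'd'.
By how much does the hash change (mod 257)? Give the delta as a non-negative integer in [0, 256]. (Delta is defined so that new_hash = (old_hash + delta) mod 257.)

Answer: 183

Derivation:
Delta formula: (val(new) - val(old)) * B^(n-1-k) mod M
  val('d') - val('i') = 4 - 9 = -5
  B^(n-1-k) = 13^2 mod 257 = 169
  Delta = -5 * 169 mod 257 = 183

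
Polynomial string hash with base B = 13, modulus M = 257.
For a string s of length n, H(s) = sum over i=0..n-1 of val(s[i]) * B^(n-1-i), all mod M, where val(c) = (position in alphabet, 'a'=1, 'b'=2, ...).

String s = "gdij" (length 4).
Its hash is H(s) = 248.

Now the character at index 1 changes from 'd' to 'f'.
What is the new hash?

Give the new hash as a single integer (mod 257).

Answer: 72

Derivation:
val('d') = 4, val('f') = 6
Position k = 1, exponent = n-1-k = 2
B^2 mod M = 13^2 mod 257 = 169
Delta = (6 - 4) * 169 mod 257 = 81
New hash = (248 + 81) mod 257 = 72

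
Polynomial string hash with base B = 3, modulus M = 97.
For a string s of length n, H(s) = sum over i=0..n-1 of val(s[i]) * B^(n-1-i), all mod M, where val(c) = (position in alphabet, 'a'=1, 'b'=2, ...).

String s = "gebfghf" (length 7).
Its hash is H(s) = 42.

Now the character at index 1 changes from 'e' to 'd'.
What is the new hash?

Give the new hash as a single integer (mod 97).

Answer: 90

Derivation:
val('e') = 5, val('d') = 4
Position k = 1, exponent = n-1-k = 5
B^5 mod M = 3^5 mod 97 = 49
Delta = (4 - 5) * 49 mod 97 = 48
New hash = (42 + 48) mod 97 = 90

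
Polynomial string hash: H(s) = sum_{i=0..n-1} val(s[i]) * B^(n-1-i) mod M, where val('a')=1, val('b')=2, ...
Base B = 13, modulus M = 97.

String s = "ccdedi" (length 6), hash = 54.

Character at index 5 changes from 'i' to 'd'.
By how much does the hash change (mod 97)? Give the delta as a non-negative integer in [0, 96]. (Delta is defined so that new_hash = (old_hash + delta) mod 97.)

Answer: 92

Derivation:
Delta formula: (val(new) - val(old)) * B^(n-1-k) mod M
  val('d') - val('i') = 4 - 9 = -5
  B^(n-1-k) = 13^0 mod 97 = 1
  Delta = -5 * 1 mod 97 = 92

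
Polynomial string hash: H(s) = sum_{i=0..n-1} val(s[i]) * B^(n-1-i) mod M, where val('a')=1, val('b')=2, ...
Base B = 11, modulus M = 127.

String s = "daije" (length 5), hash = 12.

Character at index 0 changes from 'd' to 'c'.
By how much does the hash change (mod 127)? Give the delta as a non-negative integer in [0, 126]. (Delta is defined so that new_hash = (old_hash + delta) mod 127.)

Answer: 91

Derivation:
Delta formula: (val(new) - val(old)) * B^(n-1-k) mod M
  val('c') - val('d') = 3 - 4 = -1
  B^(n-1-k) = 11^4 mod 127 = 36
  Delta = -1 * 36 mod 127 = 91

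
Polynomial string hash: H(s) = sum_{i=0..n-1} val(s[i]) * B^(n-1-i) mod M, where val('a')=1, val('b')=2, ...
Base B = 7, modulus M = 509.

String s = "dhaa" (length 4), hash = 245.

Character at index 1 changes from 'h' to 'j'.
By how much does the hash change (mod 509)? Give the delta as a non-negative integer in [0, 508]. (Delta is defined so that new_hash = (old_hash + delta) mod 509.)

Answer: 98

Derivation:
Delta formula: (val(new) - val(old)) * B^(n-1-k) mod M
  val('j') - val('h') = 10 - 8 = 2
  B^(n-1-k) = 7^2 mod 509 = 49
  Delta = 2 * 49 mod 509 = 98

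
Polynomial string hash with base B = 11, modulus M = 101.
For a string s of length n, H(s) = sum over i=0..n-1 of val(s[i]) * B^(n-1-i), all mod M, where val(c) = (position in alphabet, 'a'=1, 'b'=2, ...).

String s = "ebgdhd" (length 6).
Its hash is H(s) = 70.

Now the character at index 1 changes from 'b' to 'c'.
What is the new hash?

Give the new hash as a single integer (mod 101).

Answer: 66

Derivation:
val('b') = 2, val('c') = 3
Position k = 1, exponent = n-1-k = 4
B^4 mod M = 11^4 mod 101 = 97
Delta = (3 - 2) * 97 mod 101 = 97
New hash = (70 + 97) mod 101 = 66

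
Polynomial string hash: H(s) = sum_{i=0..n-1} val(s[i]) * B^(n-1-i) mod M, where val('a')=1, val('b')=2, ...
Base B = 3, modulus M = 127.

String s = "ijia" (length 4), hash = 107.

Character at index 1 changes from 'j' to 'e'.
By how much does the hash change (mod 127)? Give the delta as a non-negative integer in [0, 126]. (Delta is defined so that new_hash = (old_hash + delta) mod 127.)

Delta formula: (val(new) - val(old)) * B^(n-1-k) mod M
  val('e') - val('j') = 5 - 10 = -5
  B^(n-1-k) = 3^2 mod 127 = 9
  Delta = -5 * 9 mod 127 = 82

Answer: 82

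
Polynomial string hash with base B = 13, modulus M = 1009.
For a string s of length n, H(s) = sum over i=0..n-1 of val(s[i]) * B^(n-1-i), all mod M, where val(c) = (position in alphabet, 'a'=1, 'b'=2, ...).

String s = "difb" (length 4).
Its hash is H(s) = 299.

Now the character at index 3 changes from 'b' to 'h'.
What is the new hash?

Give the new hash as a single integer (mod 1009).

val('b') = 2, val('h') = 8
Position k = 3, exponent = n-1-k = 0
B^0 mod M = 13^0 mod 1009 = 1
Delta = (8 - 2) * 1 mod 1009 = 6
New hash = (299 + 6) mod 1009 = 305

Answer: 305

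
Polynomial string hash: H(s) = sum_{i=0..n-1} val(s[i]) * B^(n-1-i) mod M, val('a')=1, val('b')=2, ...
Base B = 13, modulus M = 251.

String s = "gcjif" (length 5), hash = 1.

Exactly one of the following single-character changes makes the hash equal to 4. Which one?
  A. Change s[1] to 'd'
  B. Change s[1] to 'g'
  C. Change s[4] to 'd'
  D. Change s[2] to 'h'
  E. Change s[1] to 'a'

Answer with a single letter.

Answer: B

Derivation:
Option A: s[1]='c'->'d', delta=(4-3)*13^3 mod 251 = 189, hash=1+189 mod 251 = 190
Option B: s[1]='c'->'g', delta=(7-3)*13^3 mod 251 = 3, hash=1+3 mod 251 = 4 <-- target
Option C: s[4]='f'->'d', delta=(4-6)*13^0 mod 251 = 249, hash=1+249 mod 251 = 250
Option D: s[2]='j'->'h', delta=(8-10)*13^2 mod 251 = 164, hash=1+164 mod 251 = 165
Option E: s[1]='c'->'a', delta=(1-3)*13^3 mod 251 = 124, hash=1+124 mod 251 = 125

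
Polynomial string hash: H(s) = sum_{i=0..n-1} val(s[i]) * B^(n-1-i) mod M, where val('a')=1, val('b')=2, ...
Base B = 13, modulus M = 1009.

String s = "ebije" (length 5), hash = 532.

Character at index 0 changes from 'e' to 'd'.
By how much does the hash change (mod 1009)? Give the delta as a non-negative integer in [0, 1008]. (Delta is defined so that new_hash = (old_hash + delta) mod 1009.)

Delta formula: (val(new) - val(old)) * B^(n-1-k) mod M
  val('d') - val('e') = 4 - 5 = -1
  B^(n-1-k) = 13^4 mod 1009 = 309
  Delta = -1 * 309 mod 1009 = 700

Answer: 700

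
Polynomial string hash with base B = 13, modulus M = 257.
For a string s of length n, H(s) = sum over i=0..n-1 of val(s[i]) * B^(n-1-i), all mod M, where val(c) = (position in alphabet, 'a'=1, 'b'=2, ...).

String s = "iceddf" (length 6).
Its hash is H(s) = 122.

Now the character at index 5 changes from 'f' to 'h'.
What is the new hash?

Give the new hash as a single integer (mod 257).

Answer: 124

Derivation:
val('f') = 6, val('h') = 8
Position k = 5, exponent = n-1-k = 0
B^0 mod M = 13^0 mod 257 = 1
Delta = (8 - 6) * 1 mod 257 = 2
New hash = (122 + 2) mod 257 = 124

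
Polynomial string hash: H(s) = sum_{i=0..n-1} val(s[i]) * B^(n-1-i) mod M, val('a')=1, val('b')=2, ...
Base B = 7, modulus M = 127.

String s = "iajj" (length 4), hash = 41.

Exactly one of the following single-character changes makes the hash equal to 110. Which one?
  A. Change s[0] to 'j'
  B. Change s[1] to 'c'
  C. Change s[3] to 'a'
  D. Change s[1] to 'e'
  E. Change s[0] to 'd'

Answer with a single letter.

Answer: D

Derivation:
Option A: s[0]='i'->'j', delta=(10-9)*7^3 mod 127 = 89, hash=41+89 mod 127 = 3
Option B: s[1]='a'->'c', delta=(3-1)*7^2 mod 127 = 98, hash=41+98 mod 127 = 12
Option C: s[3]='j'->'a', delta=(1-10)*7^0 mod 127 = 118, hash=41+118 mod 127 = 32
Option D: s[1]='a'->'e', delta=(5-1)*7^2 mod 127 = 69, hash=41+69 mod 127 = 110 <-- target
Option E: s[0]='i'->'d', delta=(4-9)*7^3 mod 127 = 63, hash=41+63 mod 127 = 104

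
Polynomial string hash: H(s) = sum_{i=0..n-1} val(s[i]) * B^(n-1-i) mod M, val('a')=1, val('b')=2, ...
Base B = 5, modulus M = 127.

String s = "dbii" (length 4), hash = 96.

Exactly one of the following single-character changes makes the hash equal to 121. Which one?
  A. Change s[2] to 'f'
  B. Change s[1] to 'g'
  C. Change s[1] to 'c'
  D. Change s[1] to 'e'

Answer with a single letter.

Answer: C

Derivation:
Option A: s[2]='i'->'f', delta=(6-9)*5^1 mod 127 = 112, hash=96+112 mod 127 = 81
Option B: s[1]='b'->'g', delta=(7-2)*5^2 mod 127 = 125, hash=96+125 mod 127 = 94
Option C: s[1]='b'->'c', delta=(3-2)*5^2 mod 127 = 25, hash=96+25 mod 127 = 121 <-- target
Option D: s[1]='b'->'e', delta=(5-2)*5^2 mod 127 = 75, hash=96+75 mod 127 = 44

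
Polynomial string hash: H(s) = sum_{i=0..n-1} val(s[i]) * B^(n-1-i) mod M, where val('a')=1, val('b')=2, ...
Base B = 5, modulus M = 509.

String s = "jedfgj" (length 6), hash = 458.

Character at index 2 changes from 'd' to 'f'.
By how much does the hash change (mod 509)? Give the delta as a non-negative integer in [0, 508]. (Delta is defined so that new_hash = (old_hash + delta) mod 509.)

Delta formula: (val(new) - val(old)) * B^(n-1-k) mod M
  val('f') - val('d') = 6 - 4 = 2
  B^(n-1-k) = 5^3 mod 509 = 125
  Delta = 2 * 125 mod 509 = 250

Answer: 250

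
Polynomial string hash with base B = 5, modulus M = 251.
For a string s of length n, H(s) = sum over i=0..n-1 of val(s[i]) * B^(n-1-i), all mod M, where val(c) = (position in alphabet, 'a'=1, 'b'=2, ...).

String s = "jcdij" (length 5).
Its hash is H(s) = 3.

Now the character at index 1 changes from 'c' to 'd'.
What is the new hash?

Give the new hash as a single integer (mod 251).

Answer: 128

Derivation:
val('c') = 3, val('d') = 4
Position k = 1, exponent = n-1-k = 3
B^3 mod M = 5^3 mod 251 = 125
Delta = (4 - 3) * 125 mod 251 = 125
New hash = (3 + 125) mod 251 = 128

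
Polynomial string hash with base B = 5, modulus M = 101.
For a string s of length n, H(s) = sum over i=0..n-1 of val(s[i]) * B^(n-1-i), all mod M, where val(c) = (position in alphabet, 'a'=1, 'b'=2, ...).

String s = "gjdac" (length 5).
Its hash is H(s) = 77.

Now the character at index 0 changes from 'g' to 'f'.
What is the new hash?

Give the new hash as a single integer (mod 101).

Answer: 58

Derivation:
val('g') = 7, val('f') = 6
Position k = 0, exponent = n-1-k = 4
B^4 mod M = 5^4 mod 101 = 19
Delta = (6 - 7) * 19 mod 101 = 82
New hash = (77 + 82) mod 101 = 58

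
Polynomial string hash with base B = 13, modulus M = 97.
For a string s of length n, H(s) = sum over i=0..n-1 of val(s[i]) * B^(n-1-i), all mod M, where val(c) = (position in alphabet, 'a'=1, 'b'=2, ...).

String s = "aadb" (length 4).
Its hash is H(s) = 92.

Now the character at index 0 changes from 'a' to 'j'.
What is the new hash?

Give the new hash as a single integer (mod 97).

Answer: 77

Derivation:
val('a') = 1, val('j') = 10
Position k = 0, exponent = n-1-k = 3
B^3 mod M = 13^3 mod 97 = 63
Delta = (10 - 1) * 63 mod 97 = 82
New hash = (92 + 82) mod 97 = 77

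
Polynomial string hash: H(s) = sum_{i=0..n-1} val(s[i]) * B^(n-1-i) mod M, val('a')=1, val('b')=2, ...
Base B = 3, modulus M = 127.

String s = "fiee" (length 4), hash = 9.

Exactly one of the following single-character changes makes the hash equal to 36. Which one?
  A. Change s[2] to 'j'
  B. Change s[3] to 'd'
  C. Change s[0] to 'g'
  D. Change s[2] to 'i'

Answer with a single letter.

Option A: s[2]='e'->'j', delta=(10-5)*3^1 mod 127 = 15, hash=9+15 mod 127 = 24
Option B: s[3]='e'->'d', delta=(4-5)*3^0 mod 127 = 126, hash=9+126 mod 127 = 8
Option C: s[0]='f'->'g', delta=(7-6)*3^3 mod 127 = 27, hash=9+27 mod 127 = 36 <-- target
Option D: s[2]='e'->'i', delta=(9-5)*3^1 mod 127 = 12, hash=9+12 mod 127 = 21

Answer: C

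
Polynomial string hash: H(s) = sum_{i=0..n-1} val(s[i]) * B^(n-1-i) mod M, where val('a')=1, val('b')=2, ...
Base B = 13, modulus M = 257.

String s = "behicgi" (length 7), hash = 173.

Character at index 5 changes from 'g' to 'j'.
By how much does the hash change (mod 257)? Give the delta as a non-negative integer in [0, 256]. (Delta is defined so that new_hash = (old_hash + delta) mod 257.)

Answer: 39

Derivation:
Delta formula: (val(new) - val(old)) * B^(n-1-k) mod M
  val('j') - val('g') = 10 - 7 = 3
  B^(n-1-k) = 13^1 mod 257 = 13
  Delta = 3 * 13 mod 257 = 39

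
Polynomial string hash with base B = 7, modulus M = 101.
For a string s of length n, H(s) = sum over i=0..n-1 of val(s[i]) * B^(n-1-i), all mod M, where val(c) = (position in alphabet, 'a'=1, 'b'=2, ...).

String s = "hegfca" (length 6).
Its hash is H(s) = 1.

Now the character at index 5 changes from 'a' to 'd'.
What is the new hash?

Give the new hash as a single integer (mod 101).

Answer: 4

Derivation:
val('a') = 1, val('d') = 4
Position k = 5, exponent = n-1-k = 0
B^0 mod M = 7^0 mod 101 = 1
Delta = (4 - 1) * 1 mod 101 = 3
New hash = (1 + 3) mod 101 = 4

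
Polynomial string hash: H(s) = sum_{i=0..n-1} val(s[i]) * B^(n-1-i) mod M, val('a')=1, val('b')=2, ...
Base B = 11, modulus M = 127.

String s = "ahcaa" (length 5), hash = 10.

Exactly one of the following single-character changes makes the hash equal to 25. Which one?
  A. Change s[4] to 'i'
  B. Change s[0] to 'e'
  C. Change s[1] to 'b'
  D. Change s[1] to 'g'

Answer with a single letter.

Answer: C

Derivation:
Option A: s[4]='a'->'i', delta=(9-1)*11^0 mod 127 = 8, hash=10+8 mod 127 = 18
Option B: s[0]='a'->'e', delta=(5-1)*11^4 mod 127 = 17, hash=10+17 mod 127 = 27
Option C: s[1]='h'->'b', delta=(2-8)*11^3 mod 127 = 15, hash=10+15 mod 127 = 25 <-- target
Option D: s[1]='h'->'g', delta=(7-8)*11^3 mod 127 = 66, hash=10+66 mod 127 = 76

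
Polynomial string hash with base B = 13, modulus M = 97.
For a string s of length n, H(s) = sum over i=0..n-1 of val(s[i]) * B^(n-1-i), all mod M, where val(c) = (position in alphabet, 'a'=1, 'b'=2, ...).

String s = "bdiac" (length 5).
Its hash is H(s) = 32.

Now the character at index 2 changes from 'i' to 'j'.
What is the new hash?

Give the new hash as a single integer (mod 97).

val('i') = 9, val('j') = 10
Position k = 2, exponent = n-1-k = 2
B^2 mod M = 13^2 mod 97 = 72
Delta = (10 - 9) * 72 mod 97 = 72
New hash = (32 + 72) mod 97 = 7

Answer: 7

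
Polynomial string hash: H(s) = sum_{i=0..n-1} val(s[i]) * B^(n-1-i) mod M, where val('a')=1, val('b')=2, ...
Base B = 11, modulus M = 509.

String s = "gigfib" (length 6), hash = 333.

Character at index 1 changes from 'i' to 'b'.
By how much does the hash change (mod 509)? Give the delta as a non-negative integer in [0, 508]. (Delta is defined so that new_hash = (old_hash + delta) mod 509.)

Answer: 331

Derivation:
Delta formula: (val(new) - val(old)) * B^(n-1-k) mod M
  val('b') - val('i') = 2 - 9 = -7
  B^(n-1-k) = 11^4 mod 509 = 389
  Delta = -7 * 389 mod 509 = 331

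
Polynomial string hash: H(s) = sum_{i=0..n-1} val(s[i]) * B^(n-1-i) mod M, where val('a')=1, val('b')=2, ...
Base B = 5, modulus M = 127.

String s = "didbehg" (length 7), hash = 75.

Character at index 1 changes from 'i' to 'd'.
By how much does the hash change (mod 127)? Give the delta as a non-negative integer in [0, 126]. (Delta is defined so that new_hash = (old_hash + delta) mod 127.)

Answer: 123

Derivation:
Delta formula: (val(new) - val(old)) * B^(n-1-k) mod M
  val('d') - val('i') = 4 - 9 = -5
  B^(n-1-k) = 5^5 mod 127 = 77
  Delta = -5 * 77 mod 127 = 123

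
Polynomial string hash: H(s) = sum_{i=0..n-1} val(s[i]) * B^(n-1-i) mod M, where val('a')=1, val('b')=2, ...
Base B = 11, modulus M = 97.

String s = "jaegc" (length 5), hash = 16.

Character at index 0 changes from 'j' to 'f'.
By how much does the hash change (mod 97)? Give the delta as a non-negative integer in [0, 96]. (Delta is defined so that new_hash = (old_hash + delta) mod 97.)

Delta formula: (val(new) - val(old)) * B^(n-1-k) mod M
  val('f') - val('j') = 6 - 10 = -4
  B^(n-1-k) = 11^4 mod 97 = 91
  Delta = -4 * 91 mod 97 = 24

Answer: 24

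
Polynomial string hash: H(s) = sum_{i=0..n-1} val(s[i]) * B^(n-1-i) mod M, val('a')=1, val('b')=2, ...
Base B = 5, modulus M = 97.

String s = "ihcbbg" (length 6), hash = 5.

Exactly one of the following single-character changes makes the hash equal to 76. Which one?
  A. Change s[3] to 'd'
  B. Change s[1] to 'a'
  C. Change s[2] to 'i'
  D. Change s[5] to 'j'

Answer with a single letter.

Option A: s[3]='b'->'d', delta=(4-2)*5^2 mod 97 = 50, hash=5+50 mod 97 = 55
Option B: s[1]='h'->'a', delta=(1-8)*5^4 mod 97 = 87, hash=5+87 mod 97 = 92
Option C: s[2]='c'->'i', delta=(9-3)*5^3 mod 97 = 71, hash=5+71 mod 97 = 76 <-- target
Option D: s[5]='g'->'j', delta=(10-7)*5^0 mod 97 = 3, hash=5+3 mod 97 = 8

Answer: C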